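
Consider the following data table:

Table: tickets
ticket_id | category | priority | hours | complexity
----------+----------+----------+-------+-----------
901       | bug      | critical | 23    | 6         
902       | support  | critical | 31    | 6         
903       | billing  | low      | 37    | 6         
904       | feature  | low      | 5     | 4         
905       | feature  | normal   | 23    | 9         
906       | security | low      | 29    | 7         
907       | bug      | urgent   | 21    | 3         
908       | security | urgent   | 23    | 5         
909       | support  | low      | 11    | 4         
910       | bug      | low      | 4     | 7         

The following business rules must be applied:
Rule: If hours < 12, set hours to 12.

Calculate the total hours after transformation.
223

Step 1: 3 records have hours < 12
Step 2: These records originally summed to 20
Step 3: After setting to minimum: 3 × 12 = 36
Step 4: Unaffected records sum: 187
Step 5: Final sum = 36 + 187 = 223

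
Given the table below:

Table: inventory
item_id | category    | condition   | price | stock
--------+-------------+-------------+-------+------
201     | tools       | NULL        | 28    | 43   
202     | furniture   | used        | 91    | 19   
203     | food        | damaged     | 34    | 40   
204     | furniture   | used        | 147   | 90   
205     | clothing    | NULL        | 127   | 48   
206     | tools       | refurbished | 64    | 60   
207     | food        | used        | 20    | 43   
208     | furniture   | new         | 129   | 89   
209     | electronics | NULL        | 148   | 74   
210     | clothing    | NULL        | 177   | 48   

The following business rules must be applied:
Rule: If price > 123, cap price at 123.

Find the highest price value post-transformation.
123

Step 1: Original maximum price = 177
Step 2: Apply cap at 123
Step 3: 5 records had price > 123 and were capped
Step 4: Maximum after transformation = 123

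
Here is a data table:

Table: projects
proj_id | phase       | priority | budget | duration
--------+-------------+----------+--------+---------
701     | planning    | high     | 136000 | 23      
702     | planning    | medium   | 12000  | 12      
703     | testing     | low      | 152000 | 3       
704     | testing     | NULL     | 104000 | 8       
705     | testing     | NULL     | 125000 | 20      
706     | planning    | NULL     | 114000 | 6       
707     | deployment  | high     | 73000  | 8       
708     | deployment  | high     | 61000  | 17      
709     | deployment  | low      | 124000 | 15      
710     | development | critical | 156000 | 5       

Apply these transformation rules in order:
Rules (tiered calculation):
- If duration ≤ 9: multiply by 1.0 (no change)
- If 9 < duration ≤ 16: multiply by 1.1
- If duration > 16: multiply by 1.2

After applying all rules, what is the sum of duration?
131.7

Step 1: Tier 1 (duration ≤ 9): 5 records, sum = 30 × 1.0 = 30.0
Step 2: Tier 2 (9 < duration ≤ 16): 2 records, sum = 27 × 1.1 = 29.7
Step 3: Tier 3 (duration > 16): 3 records, sum = 60 × 1.2 = 72.0
Step 4: Final sum = 30.0 + 29.7 + 72.0 = 131.7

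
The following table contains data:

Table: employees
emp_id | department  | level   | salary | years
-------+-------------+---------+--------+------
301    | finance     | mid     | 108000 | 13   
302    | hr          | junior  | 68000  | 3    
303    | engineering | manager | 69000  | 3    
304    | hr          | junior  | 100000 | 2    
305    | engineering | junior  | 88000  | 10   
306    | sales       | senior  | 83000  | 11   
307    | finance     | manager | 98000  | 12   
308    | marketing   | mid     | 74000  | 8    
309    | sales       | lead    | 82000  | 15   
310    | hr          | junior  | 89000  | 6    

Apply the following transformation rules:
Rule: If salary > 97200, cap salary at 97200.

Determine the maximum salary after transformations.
97200

Step 1: Original maximum salary = 108000
Step 2: Apply cap at 97200
Step 3: 3 records had salary > 97200 and were capped
Step 4: Maximum after transformation = 97200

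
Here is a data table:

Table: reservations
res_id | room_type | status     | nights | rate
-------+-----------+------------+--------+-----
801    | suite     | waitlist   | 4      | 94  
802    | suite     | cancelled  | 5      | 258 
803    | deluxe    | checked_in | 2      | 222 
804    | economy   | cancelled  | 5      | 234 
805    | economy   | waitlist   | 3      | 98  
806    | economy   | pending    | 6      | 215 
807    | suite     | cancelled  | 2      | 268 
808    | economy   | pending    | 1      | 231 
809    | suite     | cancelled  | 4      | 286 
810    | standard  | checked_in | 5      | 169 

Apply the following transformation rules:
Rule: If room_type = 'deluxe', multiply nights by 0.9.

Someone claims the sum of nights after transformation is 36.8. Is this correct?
Yes, the result is correct.

Step 1: Calculate the correct sum after transformation
Step 2: Apply multiplier 0.9 to records where room_type = 'deluxe'
Step 3: Correct result = 36.8
Step 4: Claimed result = 36.8
Step 5: 36.8 = 36.8 ✓
Conclusion: The claimed result is correct.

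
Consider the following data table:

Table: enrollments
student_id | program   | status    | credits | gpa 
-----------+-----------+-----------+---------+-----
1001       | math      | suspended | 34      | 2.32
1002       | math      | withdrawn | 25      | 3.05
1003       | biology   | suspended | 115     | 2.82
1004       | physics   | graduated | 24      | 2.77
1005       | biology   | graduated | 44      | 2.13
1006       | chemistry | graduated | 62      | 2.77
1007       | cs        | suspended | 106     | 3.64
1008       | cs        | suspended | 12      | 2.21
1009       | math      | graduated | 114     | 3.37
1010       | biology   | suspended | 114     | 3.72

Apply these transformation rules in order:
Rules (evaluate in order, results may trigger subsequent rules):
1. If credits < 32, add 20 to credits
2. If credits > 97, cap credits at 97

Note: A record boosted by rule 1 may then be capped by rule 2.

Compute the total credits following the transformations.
649

Step 1: Apply rule 1 to records with credits < 32
  - 3 records get bonus of 20
  - Of these, 0 records then exceed 97 and get capped
Step 2: Apply rule 2 to records with credits > 97
  - 4 records (original) are capped
Step 3: Calculate final sum = 649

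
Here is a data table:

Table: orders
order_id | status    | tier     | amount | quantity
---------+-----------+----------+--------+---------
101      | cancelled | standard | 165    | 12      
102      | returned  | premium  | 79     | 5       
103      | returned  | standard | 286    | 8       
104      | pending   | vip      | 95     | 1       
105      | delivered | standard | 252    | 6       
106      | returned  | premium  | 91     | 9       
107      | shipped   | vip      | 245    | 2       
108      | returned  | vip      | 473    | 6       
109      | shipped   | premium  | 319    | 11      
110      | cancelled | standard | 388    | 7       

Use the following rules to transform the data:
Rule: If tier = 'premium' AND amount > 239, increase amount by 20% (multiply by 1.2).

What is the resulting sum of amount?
2456.8

Step 1: Find records where tier = 'premium' AND amount > 239
Step 2: 1 records match, summing to 319
Step 3: After multiplier: 319 × 1.2 = 382.8
Step 4: Unaffected records sum: 2074
Step 5: Final sum = 382.8 + 2074 = 2456.8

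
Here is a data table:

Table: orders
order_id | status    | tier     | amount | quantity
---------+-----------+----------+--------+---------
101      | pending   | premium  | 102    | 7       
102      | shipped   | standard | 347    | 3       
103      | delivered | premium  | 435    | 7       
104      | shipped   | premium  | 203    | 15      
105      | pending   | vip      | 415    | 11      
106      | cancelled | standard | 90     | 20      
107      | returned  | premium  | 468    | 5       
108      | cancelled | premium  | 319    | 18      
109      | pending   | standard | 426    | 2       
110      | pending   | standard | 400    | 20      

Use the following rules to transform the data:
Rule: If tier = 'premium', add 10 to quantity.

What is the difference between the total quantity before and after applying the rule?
50

Step 1: Original sum of quantity = 108
Step 2: 5 records have tier = 'premium'
Step 3: Each affected record changes by 10
Step 4: Total change = 5 × 10 = 50
Step 5: New sum = 108 + 50 = 158
Step 6: Difference = |158 - 108| = 50
        (Sum increased by 50)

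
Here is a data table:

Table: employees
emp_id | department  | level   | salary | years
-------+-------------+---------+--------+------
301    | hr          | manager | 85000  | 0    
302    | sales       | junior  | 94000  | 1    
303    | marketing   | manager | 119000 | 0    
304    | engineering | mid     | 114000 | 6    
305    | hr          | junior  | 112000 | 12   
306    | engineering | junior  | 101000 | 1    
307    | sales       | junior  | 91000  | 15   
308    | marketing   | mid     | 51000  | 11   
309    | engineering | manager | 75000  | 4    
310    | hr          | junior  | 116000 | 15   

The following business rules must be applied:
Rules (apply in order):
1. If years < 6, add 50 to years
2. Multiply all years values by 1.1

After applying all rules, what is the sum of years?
346.5

Step 1: Apply Rule 1 - Add 50 to records with years < 6
  - 5 records affected: 6 + (5 × 50) = 256
  - Unaffected records: 59
  - Sum after Rule 1: 315
Step 2: Apply Rule 2 - Multiply all by 1.1
  - 315 × 1.1 = 346.5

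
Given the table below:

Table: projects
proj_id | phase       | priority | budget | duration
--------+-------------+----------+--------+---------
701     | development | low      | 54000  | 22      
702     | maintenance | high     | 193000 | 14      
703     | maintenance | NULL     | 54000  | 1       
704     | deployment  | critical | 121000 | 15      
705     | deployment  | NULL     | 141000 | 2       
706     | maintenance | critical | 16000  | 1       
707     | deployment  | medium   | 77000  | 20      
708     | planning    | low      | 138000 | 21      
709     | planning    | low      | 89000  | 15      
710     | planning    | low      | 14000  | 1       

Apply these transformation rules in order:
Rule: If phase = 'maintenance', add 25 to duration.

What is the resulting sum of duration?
187

Step 1: Count records where phase = 'maintenance': 3
Step 2: Total bonus added: 3 × 25 = 75
Step 3: Original sum of duration: 112
Step 4: Final sum = 112 + 75 = 187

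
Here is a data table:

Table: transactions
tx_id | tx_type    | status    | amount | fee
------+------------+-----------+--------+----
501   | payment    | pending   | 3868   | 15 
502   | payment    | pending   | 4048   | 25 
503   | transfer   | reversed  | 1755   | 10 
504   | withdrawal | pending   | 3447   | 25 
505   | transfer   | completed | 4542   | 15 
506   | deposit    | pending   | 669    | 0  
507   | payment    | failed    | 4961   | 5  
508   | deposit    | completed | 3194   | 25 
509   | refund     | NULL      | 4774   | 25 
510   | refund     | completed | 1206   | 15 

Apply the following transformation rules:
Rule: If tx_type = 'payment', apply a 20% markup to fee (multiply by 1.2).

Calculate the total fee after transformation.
169.0

Step 1: Records with tx_type = 'payment' have total fee = 45
Step 2: Apply multiplier: 45 × 1.2 = 54.0
Step 3: Other records total: 115
Step 4: Final sum = 54.0 + 115 = 169.0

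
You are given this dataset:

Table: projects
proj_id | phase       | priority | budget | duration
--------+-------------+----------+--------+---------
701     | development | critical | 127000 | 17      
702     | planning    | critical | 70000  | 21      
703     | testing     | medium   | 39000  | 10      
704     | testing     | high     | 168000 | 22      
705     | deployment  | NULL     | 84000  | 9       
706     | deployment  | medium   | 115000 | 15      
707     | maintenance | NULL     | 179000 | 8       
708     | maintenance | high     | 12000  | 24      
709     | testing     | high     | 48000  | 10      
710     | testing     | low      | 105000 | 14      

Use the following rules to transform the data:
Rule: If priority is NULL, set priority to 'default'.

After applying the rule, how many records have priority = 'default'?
2

Step 1: Count records where priority IS NULL
Step 2: Found 2 records with NULL priority
Step 3: These records will have priority set to 'default'
Step 4: Records already having priority = 'default': 0
Step 5: Answer: 2 + 0 = 2 records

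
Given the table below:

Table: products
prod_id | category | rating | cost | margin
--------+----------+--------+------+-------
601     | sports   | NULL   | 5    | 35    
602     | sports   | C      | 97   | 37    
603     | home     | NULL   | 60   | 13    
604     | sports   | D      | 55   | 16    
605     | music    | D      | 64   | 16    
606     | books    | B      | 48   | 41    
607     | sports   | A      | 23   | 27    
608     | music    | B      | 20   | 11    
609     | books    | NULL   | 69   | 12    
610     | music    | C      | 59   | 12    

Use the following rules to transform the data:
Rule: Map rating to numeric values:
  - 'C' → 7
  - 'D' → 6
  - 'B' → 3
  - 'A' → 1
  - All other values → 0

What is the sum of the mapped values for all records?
33

Step 1: Apply mapping to each record
Step 2: Count by status:
  'C': 2 records × 7 = 14
  'D': 2 records × 6 = 12
  'B': 2 records × 3 = 6
  'A': 1 records × 1 = 1
Step 3: Sum all mapped values = 33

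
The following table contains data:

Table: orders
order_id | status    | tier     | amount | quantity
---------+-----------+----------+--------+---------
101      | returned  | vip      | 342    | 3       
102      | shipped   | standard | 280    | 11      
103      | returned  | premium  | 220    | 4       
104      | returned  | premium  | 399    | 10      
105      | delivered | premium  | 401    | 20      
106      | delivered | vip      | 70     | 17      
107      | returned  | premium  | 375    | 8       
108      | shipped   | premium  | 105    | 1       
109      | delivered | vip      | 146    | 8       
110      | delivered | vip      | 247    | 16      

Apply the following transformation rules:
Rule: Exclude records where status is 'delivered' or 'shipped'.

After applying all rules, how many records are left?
4

Step 1: Count records to exclude
  - 4 (delivered) + 2 (shipped) = 6 records
Step 2: Total records: 10
Step 3: Remaining = 10 - 6 = 4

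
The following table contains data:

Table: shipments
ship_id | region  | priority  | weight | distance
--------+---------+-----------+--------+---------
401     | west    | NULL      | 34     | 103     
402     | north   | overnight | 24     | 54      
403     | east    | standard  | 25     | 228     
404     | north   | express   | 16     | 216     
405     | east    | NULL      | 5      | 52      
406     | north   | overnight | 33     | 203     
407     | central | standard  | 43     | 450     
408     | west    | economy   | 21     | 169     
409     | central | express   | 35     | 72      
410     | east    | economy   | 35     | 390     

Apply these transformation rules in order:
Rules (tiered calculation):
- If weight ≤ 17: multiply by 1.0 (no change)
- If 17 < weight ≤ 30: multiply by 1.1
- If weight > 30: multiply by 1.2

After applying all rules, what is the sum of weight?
314.0

Step 1: Tier 1 (weight ≤ 17): 2 records, sum = 21 × 1.0 = 21.0
Step 2: Tier 2 (17 < weight ≤ 30): 3 records, sum = 70 × 1.1 = 77.0
Step 3: Tier 3 (weight > 30): 5 records, sum = 180 × 1.2 = 216.0
Step 4: Final sum = 21.0 + 77.0 + 216.0 = 314.0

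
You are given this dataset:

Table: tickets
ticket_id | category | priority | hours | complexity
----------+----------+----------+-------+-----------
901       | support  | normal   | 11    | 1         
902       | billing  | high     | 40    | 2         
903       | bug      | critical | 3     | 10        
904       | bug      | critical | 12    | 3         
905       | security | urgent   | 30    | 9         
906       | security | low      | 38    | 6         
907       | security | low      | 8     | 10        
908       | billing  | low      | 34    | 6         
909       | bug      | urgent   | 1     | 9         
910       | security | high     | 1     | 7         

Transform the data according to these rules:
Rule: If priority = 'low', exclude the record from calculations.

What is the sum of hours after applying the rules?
98

Step 1: Identify records where priority = 'low'
Step 2: The excluded records sum to 80
Step 3: Original total hours = 178
Step 4: Remaining total = 178 - 80 = 98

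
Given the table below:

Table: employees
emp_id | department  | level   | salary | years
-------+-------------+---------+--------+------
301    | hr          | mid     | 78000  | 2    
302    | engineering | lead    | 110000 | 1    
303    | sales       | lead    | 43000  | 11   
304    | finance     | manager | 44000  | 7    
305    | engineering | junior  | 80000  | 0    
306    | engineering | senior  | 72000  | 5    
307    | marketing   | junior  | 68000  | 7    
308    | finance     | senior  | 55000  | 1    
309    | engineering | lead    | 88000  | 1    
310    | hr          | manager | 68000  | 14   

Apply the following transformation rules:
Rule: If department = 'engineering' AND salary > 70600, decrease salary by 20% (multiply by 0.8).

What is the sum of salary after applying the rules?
636000.0

Step 1: Find records where department = 'engineering' AND salary > 70600
Step 2: 4 records match, summing to 350000
Step 3: After multiplier: 350000 × 0.8 = 280000.0
Step 4: Unaffected records sum: 356000
Step 5: Final sum = 280000.0 + 356000 = 636000.0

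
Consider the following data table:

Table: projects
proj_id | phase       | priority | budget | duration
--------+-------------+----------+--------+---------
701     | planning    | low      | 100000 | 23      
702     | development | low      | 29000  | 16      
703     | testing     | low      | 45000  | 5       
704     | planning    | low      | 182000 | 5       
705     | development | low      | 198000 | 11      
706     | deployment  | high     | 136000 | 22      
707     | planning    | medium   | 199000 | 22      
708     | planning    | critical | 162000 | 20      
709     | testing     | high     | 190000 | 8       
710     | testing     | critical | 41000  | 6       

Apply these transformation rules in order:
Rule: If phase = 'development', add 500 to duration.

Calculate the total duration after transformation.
1138

Step 1: Count records where phase = 'development': 2
Step 2: Total bonus added: 2 × 500 = 1000
Step 3: Original sum of duration: 138
Step 4: Final sum = 138 + 1000 = 1138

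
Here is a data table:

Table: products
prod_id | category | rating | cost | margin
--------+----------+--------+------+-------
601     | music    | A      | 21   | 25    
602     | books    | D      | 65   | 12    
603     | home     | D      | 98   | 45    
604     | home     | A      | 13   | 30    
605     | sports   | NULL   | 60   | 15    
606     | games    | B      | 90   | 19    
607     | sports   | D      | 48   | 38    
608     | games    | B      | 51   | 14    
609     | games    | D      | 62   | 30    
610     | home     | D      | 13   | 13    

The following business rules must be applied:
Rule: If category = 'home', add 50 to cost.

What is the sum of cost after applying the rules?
671

Step 1: Count records where category = 'home': 3
Step 2: Total bonus added: 3 × 50 = 150
Step 3: Original sum of cost: 521
Step 4: Final sum = 521 + 150 = 671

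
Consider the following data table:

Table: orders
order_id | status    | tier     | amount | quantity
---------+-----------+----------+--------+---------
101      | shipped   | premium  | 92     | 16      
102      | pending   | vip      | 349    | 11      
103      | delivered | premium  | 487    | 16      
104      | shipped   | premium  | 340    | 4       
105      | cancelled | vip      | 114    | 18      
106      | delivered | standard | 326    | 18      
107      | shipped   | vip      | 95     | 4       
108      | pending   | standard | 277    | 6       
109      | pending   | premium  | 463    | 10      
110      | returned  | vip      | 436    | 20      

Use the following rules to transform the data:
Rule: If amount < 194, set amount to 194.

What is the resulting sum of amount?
3260

Step 1: 3 records have amount < 194
Step 2: These records originally summed to 301
Step 3: After setting to minimum: 3 × 194 = 582
Step 4: Unaffected records sum: 2678
Step 5: Final sum = 582 + 2678 = 3260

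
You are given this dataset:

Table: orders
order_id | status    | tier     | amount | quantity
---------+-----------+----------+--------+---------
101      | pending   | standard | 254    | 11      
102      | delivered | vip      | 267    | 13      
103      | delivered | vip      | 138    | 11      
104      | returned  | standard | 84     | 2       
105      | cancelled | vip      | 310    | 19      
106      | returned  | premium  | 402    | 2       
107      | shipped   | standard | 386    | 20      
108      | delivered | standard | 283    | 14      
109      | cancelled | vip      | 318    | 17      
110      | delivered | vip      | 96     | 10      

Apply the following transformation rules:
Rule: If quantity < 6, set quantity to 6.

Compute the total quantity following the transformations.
127

Step 1: 2 records have quantity < 6
Step 2: These records originally summed to 4
Step 3: After setting to minimum: 2 × 6 = 12
Step 4: Unaffected records sum: 115
Step 5: Final sum = 12 + 115 = 127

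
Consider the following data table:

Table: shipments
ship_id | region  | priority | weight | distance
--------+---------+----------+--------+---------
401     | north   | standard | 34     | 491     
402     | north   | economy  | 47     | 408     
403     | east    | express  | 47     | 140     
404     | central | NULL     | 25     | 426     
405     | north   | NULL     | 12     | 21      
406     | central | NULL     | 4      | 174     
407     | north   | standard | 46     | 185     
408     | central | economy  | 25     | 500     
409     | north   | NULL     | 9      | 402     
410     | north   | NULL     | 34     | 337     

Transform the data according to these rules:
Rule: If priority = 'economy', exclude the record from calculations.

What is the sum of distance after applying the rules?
2176

Step 1: Identify records where priority = 'economy'
Step 2: The excluded records sum to 908
Step 3: Original total distance = 3084
Step 4: Remaining total = 3084 - 908 = 2176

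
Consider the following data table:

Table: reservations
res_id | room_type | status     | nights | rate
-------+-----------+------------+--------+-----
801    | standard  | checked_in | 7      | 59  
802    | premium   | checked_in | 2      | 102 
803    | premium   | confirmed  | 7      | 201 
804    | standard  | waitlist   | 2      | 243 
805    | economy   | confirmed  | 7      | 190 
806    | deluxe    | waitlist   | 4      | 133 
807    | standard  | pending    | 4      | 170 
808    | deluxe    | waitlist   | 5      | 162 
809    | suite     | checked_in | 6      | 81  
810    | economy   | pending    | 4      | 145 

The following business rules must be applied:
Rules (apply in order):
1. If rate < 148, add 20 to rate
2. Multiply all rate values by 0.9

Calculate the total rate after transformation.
1427.4

Step 1: Apply Rule 1 - Add 20 to records with rate < 148
  - 5 records affected: 520 + (5 × 20) = 620
  - Unaffected records: 966
  - Sum after Rule 1: 1586
Step 2: Apply Rule 2 - Multiply all by 0.9
  - 1586 × 0.9 = 1427.4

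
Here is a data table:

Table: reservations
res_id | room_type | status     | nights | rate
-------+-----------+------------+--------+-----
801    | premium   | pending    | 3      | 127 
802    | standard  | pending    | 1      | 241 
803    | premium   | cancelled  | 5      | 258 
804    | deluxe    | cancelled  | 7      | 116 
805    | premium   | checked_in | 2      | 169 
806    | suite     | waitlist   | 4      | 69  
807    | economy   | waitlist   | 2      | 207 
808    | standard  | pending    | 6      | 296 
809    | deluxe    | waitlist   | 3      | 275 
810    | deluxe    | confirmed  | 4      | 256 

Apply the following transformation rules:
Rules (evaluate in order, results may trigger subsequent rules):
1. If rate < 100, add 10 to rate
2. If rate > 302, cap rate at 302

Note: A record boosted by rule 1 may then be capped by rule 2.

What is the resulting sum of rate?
2024

Step 1: Apply rule 1 to records with rate < 100
  - 1 records get bonus of 10
  - Of these, 0 records then exceed 302 and get capped
Step 2: Apply rule 2 to records with rate > 302
  - 0 records (original) are capped
Step 3: Calculate final sum = 2024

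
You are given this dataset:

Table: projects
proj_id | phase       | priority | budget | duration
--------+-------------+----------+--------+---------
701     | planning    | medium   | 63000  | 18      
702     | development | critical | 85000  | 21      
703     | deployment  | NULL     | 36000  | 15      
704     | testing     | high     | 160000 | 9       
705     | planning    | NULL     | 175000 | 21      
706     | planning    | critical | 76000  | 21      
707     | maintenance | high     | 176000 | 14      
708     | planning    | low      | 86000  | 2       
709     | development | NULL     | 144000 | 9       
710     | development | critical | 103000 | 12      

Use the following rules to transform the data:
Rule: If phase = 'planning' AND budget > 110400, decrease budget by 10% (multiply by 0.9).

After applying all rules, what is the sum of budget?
1086500.0

Step 1: Find records where phase = 'planning' AND budget > 110400
Step 2: 1 records match, summing to 175000
Step 3: After multiplier: 175000 × 0.9 = 157500.0
Step 4: Unaffected records sum: 929000
Step 5: Final sum = 157500.0 + 929000 = 1086500.0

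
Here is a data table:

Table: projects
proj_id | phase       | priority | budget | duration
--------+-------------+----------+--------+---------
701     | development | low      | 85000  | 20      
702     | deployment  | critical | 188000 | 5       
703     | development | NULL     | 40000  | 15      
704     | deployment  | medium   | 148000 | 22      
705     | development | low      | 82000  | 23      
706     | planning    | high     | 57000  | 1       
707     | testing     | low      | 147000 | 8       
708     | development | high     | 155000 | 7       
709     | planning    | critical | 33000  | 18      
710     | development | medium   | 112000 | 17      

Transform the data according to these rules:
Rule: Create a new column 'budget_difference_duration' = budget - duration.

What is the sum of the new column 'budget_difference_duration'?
1046864

Step 1: For each record, compute budget - duration
Example calculations:
  85000 - 20 = 84980
  188000 - 5 = 187995
  40000 - 15 = 39985
  ...
Step 2: Sum all derived values
Step 3: Total = 1046864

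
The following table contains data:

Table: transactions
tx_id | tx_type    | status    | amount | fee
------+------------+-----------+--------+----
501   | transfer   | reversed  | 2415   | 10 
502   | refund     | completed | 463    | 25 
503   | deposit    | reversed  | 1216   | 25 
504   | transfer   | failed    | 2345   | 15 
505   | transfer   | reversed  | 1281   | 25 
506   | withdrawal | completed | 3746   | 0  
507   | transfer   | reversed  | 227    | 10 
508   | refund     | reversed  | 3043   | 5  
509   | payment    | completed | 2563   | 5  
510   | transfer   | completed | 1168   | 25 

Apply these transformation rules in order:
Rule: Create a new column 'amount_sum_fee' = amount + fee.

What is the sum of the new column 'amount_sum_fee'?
18612

Step 1: For each record, compute amount + fee
Example calculations:
  2415 + 10 = 2425
  463 + 25 = 488
  1216 + 25 = 1241
  ...
Step 2: Sum all derived values
Step 3: Total = 18612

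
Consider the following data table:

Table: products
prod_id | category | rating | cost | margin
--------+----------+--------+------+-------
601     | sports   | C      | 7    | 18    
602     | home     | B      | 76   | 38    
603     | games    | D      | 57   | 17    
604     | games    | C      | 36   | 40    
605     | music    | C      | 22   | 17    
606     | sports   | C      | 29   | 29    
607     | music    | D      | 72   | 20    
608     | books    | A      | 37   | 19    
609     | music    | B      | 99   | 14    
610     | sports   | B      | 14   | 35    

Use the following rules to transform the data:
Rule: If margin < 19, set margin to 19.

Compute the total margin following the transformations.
257

Step 1: 4 records have margin < 19
Step 2: These records originally summed to 66
Step 3: After setting to minimum: 4 × 19 = 76
Step 4: Unaffected records sum: 181
Step 5: Final sum = 76 + 181 = 257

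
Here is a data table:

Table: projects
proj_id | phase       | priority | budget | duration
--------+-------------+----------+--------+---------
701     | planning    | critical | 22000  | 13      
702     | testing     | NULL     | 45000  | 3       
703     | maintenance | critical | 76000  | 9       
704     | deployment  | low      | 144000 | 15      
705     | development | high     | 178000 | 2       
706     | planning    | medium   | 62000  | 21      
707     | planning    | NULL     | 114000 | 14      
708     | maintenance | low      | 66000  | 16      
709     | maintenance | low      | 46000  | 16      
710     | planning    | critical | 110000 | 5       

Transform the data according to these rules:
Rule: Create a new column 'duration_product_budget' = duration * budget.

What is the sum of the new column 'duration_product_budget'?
8861000

Step 1: For each record, compute duration * budget
Example calculations:
  13 * 22000 = 286000
  3 * 45000 = 135000
  9 * 76000 = 684000
  ...
Step 2: Sum all derived values
Step 3: Total = 8861000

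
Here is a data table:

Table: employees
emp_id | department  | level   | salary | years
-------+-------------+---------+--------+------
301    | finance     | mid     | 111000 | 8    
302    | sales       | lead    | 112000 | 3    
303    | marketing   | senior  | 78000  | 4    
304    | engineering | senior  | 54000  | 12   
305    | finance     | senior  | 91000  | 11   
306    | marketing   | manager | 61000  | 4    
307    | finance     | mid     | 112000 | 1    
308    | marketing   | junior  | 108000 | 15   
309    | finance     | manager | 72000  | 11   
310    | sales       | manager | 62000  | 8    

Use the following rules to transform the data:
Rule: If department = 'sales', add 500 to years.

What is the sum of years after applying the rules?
1077

Step 1: Count records where department = 'sales': 2
Step 2: Total bonus added: 2 × 500 = 1000
Step 3: Original sum of years: 77
Step 4: Final sum = 77 + 1000 = 1077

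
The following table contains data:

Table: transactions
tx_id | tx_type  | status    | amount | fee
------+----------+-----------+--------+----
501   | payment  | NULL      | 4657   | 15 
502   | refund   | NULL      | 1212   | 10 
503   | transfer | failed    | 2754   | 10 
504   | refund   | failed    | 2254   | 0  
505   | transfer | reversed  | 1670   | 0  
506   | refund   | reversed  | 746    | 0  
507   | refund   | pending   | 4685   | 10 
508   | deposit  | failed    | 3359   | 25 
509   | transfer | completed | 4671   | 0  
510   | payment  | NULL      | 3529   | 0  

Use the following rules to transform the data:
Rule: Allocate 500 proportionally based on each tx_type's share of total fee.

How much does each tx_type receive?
deposit: 178.57, payment: 107.14, refund: 142.86, transfer: 71.43

Step 1: Calculate total fee = 70
Step 2: Calculate each tx_type's proportion:
  deposit: 25/70 = 35.71% → 178.57
  payment: 15/70 = 21.43% → 107.14
  refund: 20/70 = 28.57% → 142.86
  transfer: 10/70 = 14.29% → 71.43
Step 3: Verify: sum of allocations ≈ 500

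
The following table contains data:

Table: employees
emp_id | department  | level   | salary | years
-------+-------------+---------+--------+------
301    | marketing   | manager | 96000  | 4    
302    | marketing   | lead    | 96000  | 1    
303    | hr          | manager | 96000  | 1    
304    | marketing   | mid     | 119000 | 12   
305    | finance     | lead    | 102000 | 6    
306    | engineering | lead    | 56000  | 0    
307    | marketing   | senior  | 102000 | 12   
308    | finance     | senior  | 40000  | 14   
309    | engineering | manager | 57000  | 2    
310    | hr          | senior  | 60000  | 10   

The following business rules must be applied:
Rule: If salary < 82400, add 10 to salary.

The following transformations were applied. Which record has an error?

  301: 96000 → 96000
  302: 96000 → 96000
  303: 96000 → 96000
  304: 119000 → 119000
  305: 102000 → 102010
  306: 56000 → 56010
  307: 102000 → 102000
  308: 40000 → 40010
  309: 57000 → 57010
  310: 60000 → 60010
Record 305 has an error. The correct transformed value should be 102000, not 102010.

Step 1: Check each record against the rule
Step 2: Record 305 has salary = 102000
Step 3: Since 102000 >= 82400, the bonus should not have been applied
Step 4: Correct value = 102000, but claimed value = 102010
Conclusion: Record 305 has the error.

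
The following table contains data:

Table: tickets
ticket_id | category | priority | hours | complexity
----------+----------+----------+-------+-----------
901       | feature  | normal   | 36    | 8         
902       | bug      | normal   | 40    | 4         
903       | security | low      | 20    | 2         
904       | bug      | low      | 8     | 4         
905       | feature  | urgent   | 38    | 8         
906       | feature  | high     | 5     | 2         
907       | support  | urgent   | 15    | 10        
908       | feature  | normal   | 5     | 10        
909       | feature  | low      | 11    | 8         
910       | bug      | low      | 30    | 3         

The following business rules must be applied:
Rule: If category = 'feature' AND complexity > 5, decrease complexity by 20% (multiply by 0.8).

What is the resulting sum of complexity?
52.2

Step 1: Find records where category = 'feature' AND complexity > 5
Step 2: 4 records match, summing to 34
Step 3: After multiplier: 34 × 0.8 = 27.2
Step 4: Unaffected records sum: 25
Step 5: Final sum = 27.2 + 25 = 52.2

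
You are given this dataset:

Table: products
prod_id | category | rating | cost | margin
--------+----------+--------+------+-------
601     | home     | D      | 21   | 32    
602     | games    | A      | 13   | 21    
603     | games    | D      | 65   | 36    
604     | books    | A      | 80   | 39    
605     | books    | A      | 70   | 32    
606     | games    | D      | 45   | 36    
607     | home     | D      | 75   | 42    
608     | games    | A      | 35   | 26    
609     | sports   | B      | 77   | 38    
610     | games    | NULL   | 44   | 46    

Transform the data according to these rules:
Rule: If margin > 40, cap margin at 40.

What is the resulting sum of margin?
340

Step 1: 2 records have margin > 40
Step 2: These records originally summed to 88
Step 3: After capping: 2 × 40 = 80
Step 4: Unaffected records sum: 260
Step 5: Final sum = 80 + 260 = 340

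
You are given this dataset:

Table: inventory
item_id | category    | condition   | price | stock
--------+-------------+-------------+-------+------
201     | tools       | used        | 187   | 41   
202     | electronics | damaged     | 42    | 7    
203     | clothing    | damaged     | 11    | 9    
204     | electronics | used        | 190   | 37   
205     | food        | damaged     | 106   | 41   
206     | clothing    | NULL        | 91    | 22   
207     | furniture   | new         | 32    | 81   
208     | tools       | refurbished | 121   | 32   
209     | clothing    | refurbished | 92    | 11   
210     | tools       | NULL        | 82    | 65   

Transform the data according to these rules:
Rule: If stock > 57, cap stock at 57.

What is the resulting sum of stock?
314

Step 1: 2 records have stock > 57
Step 2: These records originally summed to 146
Step 3: After capping: 2 × 57 = 114
Step 4: Unaffected records sum: 200
Step 5: Final sum = 114 + 200 = 314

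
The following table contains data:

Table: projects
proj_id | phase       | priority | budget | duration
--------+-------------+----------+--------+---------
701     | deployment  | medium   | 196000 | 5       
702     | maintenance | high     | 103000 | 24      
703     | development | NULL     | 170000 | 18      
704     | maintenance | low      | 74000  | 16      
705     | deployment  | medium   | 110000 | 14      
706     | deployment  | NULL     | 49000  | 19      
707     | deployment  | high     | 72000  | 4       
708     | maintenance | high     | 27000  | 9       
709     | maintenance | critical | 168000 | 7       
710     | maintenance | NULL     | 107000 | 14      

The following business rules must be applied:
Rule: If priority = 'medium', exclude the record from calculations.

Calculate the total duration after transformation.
111

Step 1: Identify records where priority = 'medium'
Step 2: The excluded records sum to 19
Step 3: Original total duration = 130
Step 4: Remaining total = 130 - 19 = 111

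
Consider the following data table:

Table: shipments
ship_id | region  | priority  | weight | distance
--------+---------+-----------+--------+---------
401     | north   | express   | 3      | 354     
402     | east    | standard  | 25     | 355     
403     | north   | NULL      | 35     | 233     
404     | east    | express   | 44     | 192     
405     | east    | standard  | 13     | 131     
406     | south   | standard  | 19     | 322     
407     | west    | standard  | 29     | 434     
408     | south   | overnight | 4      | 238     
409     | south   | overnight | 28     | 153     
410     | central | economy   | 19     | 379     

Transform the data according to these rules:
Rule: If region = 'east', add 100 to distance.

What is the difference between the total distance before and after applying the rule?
300

Step 1: Original sum of distance = 2791
Step 2: 3 records have region = 'east'
Step 3: Each affected record changes by 100
Step 4: Total change = 3 × 100 = 300
Step 5: New sum = 2791 + 300 = 3091
Step 6: Difference = |3091 - 2791| = 300
        (Sum increased by 300)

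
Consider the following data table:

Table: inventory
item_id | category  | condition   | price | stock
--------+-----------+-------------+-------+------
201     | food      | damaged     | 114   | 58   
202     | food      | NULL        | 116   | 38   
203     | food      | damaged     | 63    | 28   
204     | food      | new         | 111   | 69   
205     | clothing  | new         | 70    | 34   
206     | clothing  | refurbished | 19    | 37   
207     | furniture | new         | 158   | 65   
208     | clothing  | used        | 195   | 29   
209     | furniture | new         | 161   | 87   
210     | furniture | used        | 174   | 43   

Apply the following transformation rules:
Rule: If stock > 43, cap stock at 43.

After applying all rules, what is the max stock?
43

Step 1: Original maximum stock = 87
Step 2: Apply cap at 43
Step 3: 4 records had stock > 43 and were capped
Step 4: Maximum after transformation = 43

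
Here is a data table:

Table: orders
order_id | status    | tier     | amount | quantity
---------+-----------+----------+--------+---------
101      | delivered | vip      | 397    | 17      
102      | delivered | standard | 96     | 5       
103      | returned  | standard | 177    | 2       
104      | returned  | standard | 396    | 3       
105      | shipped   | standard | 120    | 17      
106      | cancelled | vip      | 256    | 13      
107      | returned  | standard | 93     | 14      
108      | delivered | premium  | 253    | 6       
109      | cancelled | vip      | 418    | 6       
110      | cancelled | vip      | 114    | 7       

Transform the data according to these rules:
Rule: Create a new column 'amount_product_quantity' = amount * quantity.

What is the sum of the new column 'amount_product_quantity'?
20265

Step 1: For each record, compute amount * quantity
Example calculations:
  397 * 17 = 6749
  96 * 5 = 480
  177 * 2 = 354
  ...
Step 2: Sum all derived values
Step 3: Total = 20265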